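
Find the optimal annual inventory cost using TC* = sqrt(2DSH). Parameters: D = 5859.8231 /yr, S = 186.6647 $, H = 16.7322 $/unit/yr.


2*D*S*H = 36604100.9865
TC* = sqrt(36604100.9865) = 6050.1323

6050.1323 $/yr


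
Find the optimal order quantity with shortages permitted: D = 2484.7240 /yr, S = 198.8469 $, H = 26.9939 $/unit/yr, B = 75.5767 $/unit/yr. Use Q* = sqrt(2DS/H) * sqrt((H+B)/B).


sqrt(2DS/H) = 191.3289
sqrt((H+B)/B) = 1.1650
Q* = 191.3289 * 1.1650 = 222.8939

222.8939 units


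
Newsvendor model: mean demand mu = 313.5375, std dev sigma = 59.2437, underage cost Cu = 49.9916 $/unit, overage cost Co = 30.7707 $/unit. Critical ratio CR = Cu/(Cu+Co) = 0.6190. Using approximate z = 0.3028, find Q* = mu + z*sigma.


CR = Cu/(Cu+Co) = 49.9916/(49.9916+30.7707) = 0.6190
z = 0.3028
Q* = 313.5375 + 0.3028 * 59.2437 = 331.4765

331.4765 units


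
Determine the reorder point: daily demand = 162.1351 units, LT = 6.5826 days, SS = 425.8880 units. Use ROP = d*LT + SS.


d*LT = 162.1351 * 6.5826 = 1067.2705
ROP = 1067.2705 + 425.8880 = 1493.1585

1493.1585 units


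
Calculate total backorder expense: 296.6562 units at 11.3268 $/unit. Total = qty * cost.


Total = 296.6562 * 11.3268 = 3360.1654

3360.1654 $


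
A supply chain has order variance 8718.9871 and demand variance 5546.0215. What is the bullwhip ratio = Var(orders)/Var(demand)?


BW = 8718.9871 / 5546.0215 = 1.5721

1.5721


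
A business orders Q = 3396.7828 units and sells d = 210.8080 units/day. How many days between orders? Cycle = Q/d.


Cycle = 3396.7828 / 210.8080 = 16.1132

16.1132 days


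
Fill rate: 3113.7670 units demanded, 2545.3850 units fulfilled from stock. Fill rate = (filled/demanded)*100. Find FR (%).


FR = 2545.3850 / 3113.7670 * 100 = 81.7462

81.7462%


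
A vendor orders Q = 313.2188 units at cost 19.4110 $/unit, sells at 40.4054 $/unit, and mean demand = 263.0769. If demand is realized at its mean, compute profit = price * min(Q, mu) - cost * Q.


Sales at mu = min(313.2188, 263.0769) = 263.0769
Revenue = 40.4054 * 263.0769 = 10629.7274
Total cost = 19.4110 * 313.2188 = 6079.8901
Profit = 10629.7274 - 6079.8901 = 4549.8372

4549.8372 $


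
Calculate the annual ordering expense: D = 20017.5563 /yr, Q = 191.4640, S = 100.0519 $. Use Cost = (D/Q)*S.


Number of orders = D/Q = 104.5500
Cost = 104.5500 * 100.0519 = 10460.4236

10460.4236 $/yr


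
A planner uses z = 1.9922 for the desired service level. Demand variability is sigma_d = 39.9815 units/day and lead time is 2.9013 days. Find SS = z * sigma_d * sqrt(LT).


sqrt(LT) = sqrt(2.9013) = 1.7033
SS = 1.9922 * 39.9815 * 1.7033 = 135.6714

135.6714 units


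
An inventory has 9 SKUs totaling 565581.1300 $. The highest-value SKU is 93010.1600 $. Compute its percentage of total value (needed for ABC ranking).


Top item = 93010.1600
Total = 565581.1300
Percentage = 93010.1600 / 565581.1300 * 100 = 16.4451

16.4451%


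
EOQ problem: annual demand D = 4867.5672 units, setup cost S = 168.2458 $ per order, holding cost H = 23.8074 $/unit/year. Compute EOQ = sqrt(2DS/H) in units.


2*D*S = 2 * 4867.5672 * 168.2458 = 1637895.4752
2*D*S/H = 68797.7467
EOQ = sqrt(68797.7467) = 262.2932

262.2932 units


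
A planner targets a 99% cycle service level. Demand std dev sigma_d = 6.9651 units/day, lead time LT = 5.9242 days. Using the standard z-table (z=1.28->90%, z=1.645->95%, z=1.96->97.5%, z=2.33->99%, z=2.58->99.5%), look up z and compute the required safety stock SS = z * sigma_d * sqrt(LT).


From the table, SL = 99% corresponds to z = 2.33
sqrt(LT) = sqrt(5.9242) = 2.4340
SS = 2.33 * 6.9651 * 2.4340 = 39.5001

39.5001 units


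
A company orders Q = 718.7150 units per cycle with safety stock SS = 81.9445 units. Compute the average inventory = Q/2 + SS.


Q/2 = 359.3575
Avg = 359.3575 + 81.9445 = 441.3020

441.3020 units


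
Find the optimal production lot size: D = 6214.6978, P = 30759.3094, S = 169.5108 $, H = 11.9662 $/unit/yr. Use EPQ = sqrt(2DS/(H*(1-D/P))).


1 - D/P = 1 - 0.2020 = 0.7980
H*(1-D/P) = 9.5485
2DS = 2106916.7917
EPQ = sqrt(220653.8673) = 469.7381

469.7381 units


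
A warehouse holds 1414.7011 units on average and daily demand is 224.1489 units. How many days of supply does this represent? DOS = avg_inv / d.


DOS = 1414.7011 / 224.1489 = 6.3114

6.3114 days


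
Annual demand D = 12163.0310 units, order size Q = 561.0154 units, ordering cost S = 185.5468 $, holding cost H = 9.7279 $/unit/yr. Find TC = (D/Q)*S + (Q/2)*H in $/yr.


Ordering cost = D*S/Q = 4022.7264
Holding cost = Q*H/2 = 2728.7509
TC = 4022.7264 + 2728.7509 = 6751.4773

6751.4773 $/yr


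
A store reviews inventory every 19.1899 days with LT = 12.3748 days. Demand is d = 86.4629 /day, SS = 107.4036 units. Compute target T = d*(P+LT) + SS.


P + LT = 31.5647
d*(P+LT) = 86.4629 * 31.5647 = 2729.1755
T = 2729.1755 + 107.4036 = 2836.5791

2836.5791 units


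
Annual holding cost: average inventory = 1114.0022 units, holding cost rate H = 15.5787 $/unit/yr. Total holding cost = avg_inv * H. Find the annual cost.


Cost = 1114.0022 * 15.5787 = 17354.7061

17354.7061 $/yr


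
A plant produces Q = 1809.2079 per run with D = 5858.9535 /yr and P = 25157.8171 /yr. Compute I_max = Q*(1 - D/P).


D/P = 0.2329
1 - D/P = 0.7671
I_max = 1809.2079 * 0.7671 = 1387.8651

1387.8651 units


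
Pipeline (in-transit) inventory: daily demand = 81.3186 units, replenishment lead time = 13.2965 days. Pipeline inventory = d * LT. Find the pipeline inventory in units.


Pipeline = 81.3186 * 13.2965 = 1081.2528

1081.2528 units


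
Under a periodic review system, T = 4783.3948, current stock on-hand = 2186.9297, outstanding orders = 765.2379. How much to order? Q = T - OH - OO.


Inventory position = OH + OO = 2186.9297 + 765.2379 = 2952.1676
Q = 4783.3948 - 2952.1676 = 1831.2272

1831.2272 units


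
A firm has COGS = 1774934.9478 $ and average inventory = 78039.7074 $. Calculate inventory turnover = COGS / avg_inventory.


Turnover = 1774934.9478 / 78039.7074 = 22.7440

22.7440


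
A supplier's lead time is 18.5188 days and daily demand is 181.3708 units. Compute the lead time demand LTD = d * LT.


LTD = 181.3708 * 18.5188 = 3358.7696

3358.7696 units


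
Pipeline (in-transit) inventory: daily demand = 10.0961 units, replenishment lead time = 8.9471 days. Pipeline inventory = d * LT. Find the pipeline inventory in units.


Pipeline = 10.0961 * 8.9471 = 90.3308

90.3308 units


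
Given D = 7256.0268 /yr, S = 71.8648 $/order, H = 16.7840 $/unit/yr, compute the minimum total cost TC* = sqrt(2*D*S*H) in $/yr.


2*D*S*H = 17504131.4432
TC* = sqrt(17504131.4432) = 4183.7939

4183.7939 $/yr


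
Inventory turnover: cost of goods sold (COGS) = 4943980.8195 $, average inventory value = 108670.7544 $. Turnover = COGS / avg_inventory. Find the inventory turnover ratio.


Turnover = 4943980.8195 / 108670.7544 = 45.4950

45.4950


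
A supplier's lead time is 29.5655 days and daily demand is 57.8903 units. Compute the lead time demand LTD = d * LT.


LTD = 57.8903 * 29.5655 = 1711.5557

1711.5557 units


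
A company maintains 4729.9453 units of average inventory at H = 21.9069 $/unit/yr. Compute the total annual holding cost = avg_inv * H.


Cost = 4729.9453 * 21.9069 = 103618.4387

103618.4387 $/yr


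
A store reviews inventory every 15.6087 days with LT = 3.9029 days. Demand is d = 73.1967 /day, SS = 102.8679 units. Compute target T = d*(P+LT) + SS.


P + LT = 19.5116
d*(P+LT) = 73.1967 * 19.5116 = 1428.1847
T = 1428.1847 + 102.8679 = 1531.0526

1531.0526 units


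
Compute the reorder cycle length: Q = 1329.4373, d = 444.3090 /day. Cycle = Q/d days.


Cycle = 1329.4373 / 444.3090 = 2.9921

2.9921 days


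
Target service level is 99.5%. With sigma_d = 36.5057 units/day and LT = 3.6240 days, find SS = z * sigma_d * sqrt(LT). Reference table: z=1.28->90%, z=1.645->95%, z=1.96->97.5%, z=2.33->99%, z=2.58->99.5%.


From the table, SL = 99.5% corresponds to z = 2.58
sqrt(LT) = sqrt(3.6240) = 1.9037
SS = 2.58 * 36.5057 * 1.9037 = 179.2976

179.2976 units


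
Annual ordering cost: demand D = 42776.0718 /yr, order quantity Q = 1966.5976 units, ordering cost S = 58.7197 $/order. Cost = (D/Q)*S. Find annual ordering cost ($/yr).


Number of orders = D/Q = 21.7513
Cost = 21.7513 * 58.7197 = 1277.2303

1277.2303 $/yr


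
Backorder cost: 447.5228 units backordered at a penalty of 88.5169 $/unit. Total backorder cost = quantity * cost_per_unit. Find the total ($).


Total = 447.5228 * 88.5169 = 39613.3309

39613.3309 $


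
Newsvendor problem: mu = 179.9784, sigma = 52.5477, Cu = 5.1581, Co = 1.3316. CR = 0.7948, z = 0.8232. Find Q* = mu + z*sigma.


CR = Cu/(Cu+Co) = 5.1581/(5.1581+1.3316) = 0.7948
z = 0.8232
Q* = 179.9784 + 0.8232 * 52.5477 = 223.2357

223.2357 units


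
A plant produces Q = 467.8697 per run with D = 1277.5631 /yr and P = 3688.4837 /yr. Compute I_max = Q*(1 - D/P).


D/P = 0.3464
1 - D/P = 0.6536
I_max = 467.8697 * 0.6536 = 305.8158

305.8158 units


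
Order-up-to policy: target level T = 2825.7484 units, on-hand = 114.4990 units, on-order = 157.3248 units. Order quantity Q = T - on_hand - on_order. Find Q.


Inventory position = OH + OO = 114.4990 + 157.3248 = 271.8238
Q = 2825.7484 - 271.8238 = 2553.9246

2553.9246 units


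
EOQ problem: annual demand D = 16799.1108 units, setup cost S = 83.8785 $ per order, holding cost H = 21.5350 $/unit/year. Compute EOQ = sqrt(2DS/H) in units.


2*D*S = 2 * 16799.1108 * 83.8785 = 2818168.4305
2*D*S/H = 130864.5661
EOQ = sqrt(130864.5661) = 361.7521

361.7521 units


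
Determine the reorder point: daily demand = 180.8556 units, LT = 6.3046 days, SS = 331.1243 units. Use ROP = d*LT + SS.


d*LT = 180.8556 * 6.3046 = 1140.2222
ROP = 1140.2222 + 331.1243 = 1471.3465

1471.3465 units


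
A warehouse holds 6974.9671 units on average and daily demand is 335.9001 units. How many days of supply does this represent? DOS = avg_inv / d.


DOS = 6974.9671 / 335.9001 = 20.7650

20.7650 days


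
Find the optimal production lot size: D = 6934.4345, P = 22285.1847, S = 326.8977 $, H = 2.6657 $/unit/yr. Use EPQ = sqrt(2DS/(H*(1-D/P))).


1 - D/P = 1 - 0.3112 = 0.6888
H*(1-D/P) = 1.8362
2DS = 4533701.3777
EPQ = sqrt(2469040.8327) = 1571.3182

1571.3182 units


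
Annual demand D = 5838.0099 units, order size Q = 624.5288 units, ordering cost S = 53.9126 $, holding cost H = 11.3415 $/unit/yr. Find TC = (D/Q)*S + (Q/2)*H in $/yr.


Ordering cost = D*S/Q = 503.9676
Holding cost = Q*H/2 = 3541.5467
TC = 503.9676 + 3541.5467 = 4045.5143

4045.5143 $/yr


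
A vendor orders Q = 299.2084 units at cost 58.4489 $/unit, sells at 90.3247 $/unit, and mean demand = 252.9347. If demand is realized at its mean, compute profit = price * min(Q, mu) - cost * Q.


Sales at mu = min(299.2084, 252.9347) = 252.9347
Revenue = 90.3247 * 252.9347 = 22846.2509
Total cost = 58.4489 * 299.2084 = 17488.4019
Profit = 22846.2509 - 17488.4019 = 5357.8490

5357.8490 $


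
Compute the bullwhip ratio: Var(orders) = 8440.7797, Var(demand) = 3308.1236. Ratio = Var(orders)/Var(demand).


BW = 8440.7797 / 3308.1236 = 2.5515

2.5515


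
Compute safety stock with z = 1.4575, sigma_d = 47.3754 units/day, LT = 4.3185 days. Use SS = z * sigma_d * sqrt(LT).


sqrt(LT) = sqrt(4.3185) = 2.0781
SS = 1.4575 * 47.3754 * 2.0781 = 143.4921

143.4921 units


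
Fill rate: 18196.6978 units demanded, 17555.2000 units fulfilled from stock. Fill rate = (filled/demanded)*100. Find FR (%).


FR = 17555.2000 / 18196.6978 * 100 = 96.4746

96.4746%


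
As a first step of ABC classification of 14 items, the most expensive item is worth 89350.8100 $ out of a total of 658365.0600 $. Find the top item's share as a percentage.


Top item = 89350.8100
Total = 658365.0600
Percentage = 89350.8100 / 658365.0600 * 100 = 13.5716

13.5716%


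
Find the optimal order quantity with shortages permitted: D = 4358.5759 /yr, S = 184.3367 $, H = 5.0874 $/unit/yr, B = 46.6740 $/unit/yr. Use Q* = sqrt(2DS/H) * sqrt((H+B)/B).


sqrt(2DS/H) = 562.0116
sqrt((H+B)/B) = 1.0531
Q* = 562.0116 * 1.0531 = 591.8488

591.8488 units


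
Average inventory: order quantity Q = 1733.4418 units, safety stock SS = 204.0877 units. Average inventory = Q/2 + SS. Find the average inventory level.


Q/2 = 866.7209
Avg = 866.7209 + 204.0877 = 1070.8086

1070.8086 units


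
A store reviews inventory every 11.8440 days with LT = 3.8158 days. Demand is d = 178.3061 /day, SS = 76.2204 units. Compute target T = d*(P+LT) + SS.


P + LT = 15.6598
d*(P+LT) = 178.3061 * 15.6598 = 2792.2379
T = 2792.2379 + 76.2204 = 2868.4583

2868.4583 units


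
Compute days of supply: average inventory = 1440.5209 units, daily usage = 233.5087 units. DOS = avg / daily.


DOS = 1440.5209 / 233.5087 = 6.1690

6.1690 days


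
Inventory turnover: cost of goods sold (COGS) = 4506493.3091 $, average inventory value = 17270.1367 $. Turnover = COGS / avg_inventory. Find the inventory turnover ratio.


Turnover = 4506493.3091 / 17270.1367 = 260.9414

260.9414


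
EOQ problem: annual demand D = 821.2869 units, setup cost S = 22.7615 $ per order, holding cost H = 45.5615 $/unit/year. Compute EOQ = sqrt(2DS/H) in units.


2*D*S = 2 * 821.2869 * 22.7615 = 37387.4435
2*D*S/H = 820.5929
EOQ = sqrt(820.5929) = 28.6460

28.6460 units


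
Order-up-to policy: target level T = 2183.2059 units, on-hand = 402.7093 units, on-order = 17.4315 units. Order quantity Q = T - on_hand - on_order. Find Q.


Inventory position = OH + OO = 402.7093 + 17.4315 = 420.1408
Q = 2183.2059 - 420.1408 = 1763.0651

1763.0651 units


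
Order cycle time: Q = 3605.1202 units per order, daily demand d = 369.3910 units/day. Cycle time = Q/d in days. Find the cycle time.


Cycle = 3605.1202 / 369.3910 = 9.7596

9.7596 days


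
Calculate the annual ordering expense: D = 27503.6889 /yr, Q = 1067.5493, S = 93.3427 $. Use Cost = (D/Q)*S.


Number of orders = D/Q = 25.7634
Cost = 25.7634 * 93.3427 = 2404.8244

2404.8244 $/yr


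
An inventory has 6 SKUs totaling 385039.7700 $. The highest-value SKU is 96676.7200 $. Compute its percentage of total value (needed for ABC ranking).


Top item = 96676.7200
Total = 385039.7700
Percentage = 96676.7200 / 385039.7700 * 100 = 25.1082

25.1082%


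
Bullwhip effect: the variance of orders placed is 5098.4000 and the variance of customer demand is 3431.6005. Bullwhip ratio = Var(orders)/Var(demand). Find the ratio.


BW = 5098.4000 / 3431.6005 = 1.4857

1.4857


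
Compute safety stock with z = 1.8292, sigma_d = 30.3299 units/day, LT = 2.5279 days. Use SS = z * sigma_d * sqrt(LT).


sqrt(LT) = sqrt(2.5279) = 1.5899
SS = 1.8292 * 30.3299 * 1.5899 = 88.2088

88.2088 units


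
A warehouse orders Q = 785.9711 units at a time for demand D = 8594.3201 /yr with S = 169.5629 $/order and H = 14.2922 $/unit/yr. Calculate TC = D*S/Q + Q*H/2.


Ordering cost = D*S/Q = 1854.1112
Holding cost = Q*H/2 = 5616.6281
TC = 1854.1112 + 5616.6281 = 7470.7393

7470.7393 $/yr


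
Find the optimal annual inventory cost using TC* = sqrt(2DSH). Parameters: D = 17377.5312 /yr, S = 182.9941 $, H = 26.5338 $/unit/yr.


2*D*S*H = 168754208.1869
TC* = sqrt(168754208.1869) = 12990.5430

12990.5430 $/yr


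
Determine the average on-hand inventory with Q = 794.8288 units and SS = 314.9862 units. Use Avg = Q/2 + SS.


Q/2 = 397.4144
Avg = 397.4144 + 314.9862 = 712.4006

712.4006 units


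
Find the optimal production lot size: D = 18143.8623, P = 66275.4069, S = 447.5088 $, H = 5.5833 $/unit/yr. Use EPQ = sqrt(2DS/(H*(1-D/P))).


1 - D/P = 1 - 0.2738 = 0.7262
H*(1-D/P) = 4.0548
2DS = 16239076.0905
EPQ = sqrt(4004911.8063) = 2001.2276

2001.2276 units


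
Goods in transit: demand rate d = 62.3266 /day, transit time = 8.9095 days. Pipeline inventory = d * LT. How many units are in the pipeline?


Pipeline = 62.3266 * 8.9095 = 555.2988

555.2988 units


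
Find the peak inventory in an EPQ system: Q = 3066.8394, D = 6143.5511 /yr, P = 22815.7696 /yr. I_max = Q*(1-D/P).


D/P = 0.2693
1 - D/P = 0.7307
I_max = 3066.8394 * 0.7307 = 2241.0384

2241.0384 units


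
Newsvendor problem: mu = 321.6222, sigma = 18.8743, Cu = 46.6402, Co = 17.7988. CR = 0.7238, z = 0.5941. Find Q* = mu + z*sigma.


CR = Cu/(Cu+Co) = 46.6402/(46.6402+17.7988) = 0.7238
z = 0.5941
Q* = 321.6222 + 0.5941 * 18.8743 = 332.8354

332.8354 units


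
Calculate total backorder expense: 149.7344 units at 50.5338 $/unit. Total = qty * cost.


Total = 149.7344 * 50.5338 = 7566.6482

7566.6482 $


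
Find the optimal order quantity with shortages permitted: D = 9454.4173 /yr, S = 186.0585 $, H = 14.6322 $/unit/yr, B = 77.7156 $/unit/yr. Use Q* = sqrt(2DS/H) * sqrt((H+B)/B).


sqrt(2DS/H) = 490.3456
sqrt((H+B)/B) = 1.0901
Q* = 490.3456 * 1.0901 = 534.5170

534.5170 units


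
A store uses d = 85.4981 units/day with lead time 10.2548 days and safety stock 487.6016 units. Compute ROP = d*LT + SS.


d*LT = 85.4981 * 10.2548 = 876.7659
ROP = 876.7659 + 487.6016 = 1364.3675

1364.3675 units


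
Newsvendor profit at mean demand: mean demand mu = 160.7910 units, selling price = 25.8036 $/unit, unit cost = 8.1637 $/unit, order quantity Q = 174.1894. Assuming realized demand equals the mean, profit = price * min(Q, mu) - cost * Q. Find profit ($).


Sales at mu = min(174.1894, 160.7910) = 160.7910
Revenue = 25.8036 * 160.7910 = 4148.9866
Total cost = 8.1637 * 174.1894 = 1422.0300
Profit = 4148.9866 - 1422.0300 = 2726.9566

2726.9566 $


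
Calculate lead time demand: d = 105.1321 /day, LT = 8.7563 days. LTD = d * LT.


LTD = 105.1321 * 8.7563 = 920.5682

920.5682 units


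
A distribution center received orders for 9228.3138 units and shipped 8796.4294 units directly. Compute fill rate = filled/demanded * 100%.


FR = 8796.4294 / 9228.3138 * 100 = 95.3200

95.3200%


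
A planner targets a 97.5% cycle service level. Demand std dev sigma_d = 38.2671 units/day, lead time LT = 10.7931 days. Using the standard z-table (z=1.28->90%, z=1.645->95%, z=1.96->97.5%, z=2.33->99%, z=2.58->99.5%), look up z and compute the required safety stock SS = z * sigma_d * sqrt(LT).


From the table, SL = 97.5% corresponds to z = 1.96
sqrt(LT) = sqrt(10.7931) = 3.2853
SS = 1.96 * 38.2671 * 3.2853 = 246.4080

246.4080 units


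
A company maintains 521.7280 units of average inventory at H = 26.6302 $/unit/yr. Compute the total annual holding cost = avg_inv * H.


Cost = 521.7280 * 26.6302 = 13893.7210

13893.7210 $/yr


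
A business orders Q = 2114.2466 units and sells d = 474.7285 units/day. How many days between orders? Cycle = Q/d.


Cycle = 2114.2466 / 474.7285 = 4.4536

4.4536 days


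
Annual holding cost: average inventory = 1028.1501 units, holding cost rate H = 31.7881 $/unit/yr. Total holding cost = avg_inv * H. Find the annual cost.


Cost = 1028.1501 * 31.7881 = 32682.9382

32682.9382 $/yr


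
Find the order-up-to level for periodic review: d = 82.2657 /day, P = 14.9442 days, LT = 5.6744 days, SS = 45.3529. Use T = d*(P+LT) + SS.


P + LT = 20.6186
d*(P+LT) = 82.2657 * 20.6186 = 1696.2036
T = 1696.2036 + 45.3529 = 1741.5565

1741.5565 units


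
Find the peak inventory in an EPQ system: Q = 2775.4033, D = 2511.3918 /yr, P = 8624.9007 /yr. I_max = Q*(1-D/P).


D/P = 0.2912
1 - D/P = 0.7088
I_max = 2775.4033 * 0.7088 = 1967.2636

1967.2636 units


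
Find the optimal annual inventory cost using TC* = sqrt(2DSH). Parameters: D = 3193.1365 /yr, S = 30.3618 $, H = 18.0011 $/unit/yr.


2*D*S*H = 3490390.6729
TC* = sqrt(3490390.6729) = 1868.2587

1868.2587 $/yr


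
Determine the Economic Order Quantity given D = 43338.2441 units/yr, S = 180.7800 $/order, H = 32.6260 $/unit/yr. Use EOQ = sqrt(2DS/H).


2*D*S = 2 * 43338.2441 * 180.7800 = 15669375.5368
2*D*S/H = 480272.6518
EOQ = sqrt(480272.6518) = 693.0171

693.0171 units


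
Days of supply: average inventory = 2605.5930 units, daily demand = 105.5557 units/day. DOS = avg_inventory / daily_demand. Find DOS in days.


DOS = 2605.5930 / 105.5557 = 24.6845

24.6845 days


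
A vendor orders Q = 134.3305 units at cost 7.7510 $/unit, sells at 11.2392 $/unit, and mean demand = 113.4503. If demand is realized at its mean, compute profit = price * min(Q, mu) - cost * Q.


Sales at mu = min(134.3305, 113.4503) = 113.4503
Revenue = 11.2392 * 113.4503 = 1275.0906
Total cost = 7.7510 * 134.3305 = 1041.1957
Profit = 1275.0906 - 1041.1957 = 233.8949

233.8949 $


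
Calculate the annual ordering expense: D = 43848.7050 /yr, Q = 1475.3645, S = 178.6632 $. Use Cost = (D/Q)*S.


Number of orders = D/Q = 29.7206
Cost = 29.7206 * 178.6632 = 5309.9759

5309.9759 $/yr


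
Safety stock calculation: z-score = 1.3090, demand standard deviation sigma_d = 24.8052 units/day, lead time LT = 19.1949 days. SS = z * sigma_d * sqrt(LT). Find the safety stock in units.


sqrt(LT) = sqrt(19.1949) = 4.3812
SS = 1.3090 * 24.8052 * 4.3812 = 142.2575

142.2575 units


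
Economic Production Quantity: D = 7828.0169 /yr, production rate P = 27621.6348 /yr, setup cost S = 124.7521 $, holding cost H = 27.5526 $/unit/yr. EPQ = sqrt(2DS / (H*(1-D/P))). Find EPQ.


1 - D/P = 1 - 0.2834 = 0.7166
H*(1-D/P) = 19.7441
2DS = 1953123.0942
EPQ = sqrt(98921.6210) = 314.5181

314.5181 units


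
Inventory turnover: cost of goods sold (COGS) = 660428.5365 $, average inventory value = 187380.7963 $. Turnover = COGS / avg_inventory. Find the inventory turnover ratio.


Turnover = 660428.5365 / 187380.7963 = 3.5245

3.5245


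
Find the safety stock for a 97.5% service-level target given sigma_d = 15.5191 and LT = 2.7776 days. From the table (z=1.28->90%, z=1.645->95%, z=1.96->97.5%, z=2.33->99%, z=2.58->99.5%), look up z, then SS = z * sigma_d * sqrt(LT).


From the table, SL = 97.5% corresponds to z = 1.96
sqrt(LT) = sqrt(2.7776) = 1.6666
SS = 1.96 * 15.5191 * 1.6666 = 50.6941

50.6941 units


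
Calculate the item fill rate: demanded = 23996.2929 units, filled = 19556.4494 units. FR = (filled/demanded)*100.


FR = 19556.4494 / 23996.2929 * 100 = 81.4978

81.4978%


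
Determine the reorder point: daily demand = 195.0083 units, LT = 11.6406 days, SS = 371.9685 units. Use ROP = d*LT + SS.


d*LT = 195.0083 * 11.6406 = 2270.0136
ROP = 2270.0136 + 371.9685 = 2641.9821

2641.9821 units


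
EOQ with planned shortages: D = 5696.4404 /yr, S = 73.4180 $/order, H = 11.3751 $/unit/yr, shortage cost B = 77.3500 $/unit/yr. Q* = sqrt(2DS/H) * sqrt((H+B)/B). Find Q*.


sqrt(2DS/H) = 271.1692
sqrt((H+B)/B) = 1.0710
Q* = 271.1692 * 1.0710 = 290.4247

290.4247 units


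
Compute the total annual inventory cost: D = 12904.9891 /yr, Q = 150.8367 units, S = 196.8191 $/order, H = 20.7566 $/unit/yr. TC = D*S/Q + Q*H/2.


Ordering cost = D*S/Q = 16839.0607
Holding cost = Q*H/2 = 1565.4285
TC = 16839.0607 + 1565.4285 = 18404.4892

18404.4892 $/yr


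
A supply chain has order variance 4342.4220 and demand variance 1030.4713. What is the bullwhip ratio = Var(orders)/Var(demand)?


BW = 4342.4220 / 1030.4713 = 4.2140

4.2140


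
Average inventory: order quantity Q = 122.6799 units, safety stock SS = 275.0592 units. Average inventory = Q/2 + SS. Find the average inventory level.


Q/2 = 61.3400
Avg = 61.3400 + 275.0592 = 336.3991

336.3991 units


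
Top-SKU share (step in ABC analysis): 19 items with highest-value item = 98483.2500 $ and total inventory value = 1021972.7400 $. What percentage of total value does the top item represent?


Top item = 98483.2500
Total = 1021972.7400
Percentage = 98483.2500 / 1021972.7400 * 100 = 9.6366

9.6366%


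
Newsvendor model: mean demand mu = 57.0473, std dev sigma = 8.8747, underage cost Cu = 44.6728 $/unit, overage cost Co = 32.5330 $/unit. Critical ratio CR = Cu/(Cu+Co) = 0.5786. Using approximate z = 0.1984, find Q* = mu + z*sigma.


CR = Cu/(Cu+Co) = 44.6728/(44.6728+32.5330) = 0.5786
z = 0.1984
Q* = 57.0473 + 0.1984 * 8.8747 = 58.8080

58.8080 units


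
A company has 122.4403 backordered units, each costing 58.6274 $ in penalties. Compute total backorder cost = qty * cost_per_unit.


Total = 122.4403 * 58.6274 = 7178.3564

7178.3564 $


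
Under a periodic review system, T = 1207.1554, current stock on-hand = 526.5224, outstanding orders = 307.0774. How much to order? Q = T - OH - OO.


Inventory position = OH + OO = 526.5224 + 307.0774 = 833.5998
Q = 1207.1554 - 833.5998 = 373.5556

373.5556 units


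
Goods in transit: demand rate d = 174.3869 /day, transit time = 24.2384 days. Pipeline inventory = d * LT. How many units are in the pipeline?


Pipeline = 174.3869 * 24.2384 = 4226.8594

4226.8594 units


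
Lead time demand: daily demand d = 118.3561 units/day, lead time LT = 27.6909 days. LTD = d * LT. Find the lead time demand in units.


LTD = 118.3561 * 27.6909 = 3277.3869

3277.3869 units


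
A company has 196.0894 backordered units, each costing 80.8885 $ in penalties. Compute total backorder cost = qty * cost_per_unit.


Total = 196.0894 * 80.8885 = 15861.3774

15861.3774 $


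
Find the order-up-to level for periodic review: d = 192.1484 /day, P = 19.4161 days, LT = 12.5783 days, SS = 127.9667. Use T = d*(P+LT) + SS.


P + LT = 31.9944
d*(P+LT) = 192.1484 * 31.9944 = 6147.6728
T = 6147.6728 + 127.9667 = 6275.6395

6275.6395 units


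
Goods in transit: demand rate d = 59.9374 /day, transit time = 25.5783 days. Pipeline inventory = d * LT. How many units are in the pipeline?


Pipeline = 59.9374 * 25.5783 = 1533.0968

1533.0968 units


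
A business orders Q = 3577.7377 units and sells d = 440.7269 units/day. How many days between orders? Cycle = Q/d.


Cycle = 3577.7377 / 440.7269 = 8.1178

8.1178 days


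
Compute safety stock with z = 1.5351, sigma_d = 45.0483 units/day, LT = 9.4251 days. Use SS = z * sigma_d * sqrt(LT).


sqrt(LT) = sqrt(9.4251) = 3.0700
SS = 1.5351 * 45.0483 * 3.0700 = 212.3039

212.3039 units


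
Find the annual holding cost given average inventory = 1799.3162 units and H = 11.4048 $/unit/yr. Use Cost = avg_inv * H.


Cost = 1799.3162 * 11.4048 = 20520.8414

20520.8414 $/yr


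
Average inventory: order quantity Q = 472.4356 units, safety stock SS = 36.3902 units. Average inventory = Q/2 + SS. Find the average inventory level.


Q/2 = 236.2178
Avg = 236.2178 + 36.3902 = 272.6080

272.6080 units


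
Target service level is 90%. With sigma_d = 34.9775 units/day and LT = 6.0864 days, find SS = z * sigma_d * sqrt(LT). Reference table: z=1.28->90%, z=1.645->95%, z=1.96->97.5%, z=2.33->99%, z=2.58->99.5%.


From the table, SL = 90% corresponds to z = 1.28
sqrt(LT) = sqrt(6.0864) = 2.4671
SS = 1.28 * 34.9775 * 2.4671 = 110.4534

110.4534 units


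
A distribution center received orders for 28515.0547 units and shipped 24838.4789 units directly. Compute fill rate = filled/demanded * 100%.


FR = 24838.4789 / 28515.0547 * 100 = 87.1065

87.1065%


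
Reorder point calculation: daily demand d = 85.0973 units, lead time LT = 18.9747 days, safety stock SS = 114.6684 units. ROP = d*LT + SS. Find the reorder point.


d*LT = 85.0973 * 18.9747 = 1614.6957
ROP = 1614.6957 + 114.6684 = 1729.3641

1729.3641 units


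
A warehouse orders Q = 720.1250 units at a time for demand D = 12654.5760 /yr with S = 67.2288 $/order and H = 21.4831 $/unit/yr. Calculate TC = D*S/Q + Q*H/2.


Ordering cost = D*S/Q = 1181.3948
Holding cost = Q*H/2 = 7735.2587
TC = 1181.3948 + 7735.2587 = 8916.6535

8916.6535 $/yr


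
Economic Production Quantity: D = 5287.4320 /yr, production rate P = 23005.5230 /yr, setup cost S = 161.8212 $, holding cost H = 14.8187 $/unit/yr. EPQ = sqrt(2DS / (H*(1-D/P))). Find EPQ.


1 - D/P = 1 - 0.2298 = 0.7702
H*(1-D/P) = 11.4129
2DS = 1711237.1823
EPQ = sqrt(149939.2331) = 387.2199

387.2199 units


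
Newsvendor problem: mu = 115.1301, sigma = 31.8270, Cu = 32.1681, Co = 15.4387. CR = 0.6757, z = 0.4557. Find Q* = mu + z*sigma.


CR = Cu/(Cu+Co) = 32.1681/(32.1681+15.4387) = 0.6757
z = 0.4557
Q* = 115.1301 + 0.4557 * 31.8270 = 129.6337

129.6337 units


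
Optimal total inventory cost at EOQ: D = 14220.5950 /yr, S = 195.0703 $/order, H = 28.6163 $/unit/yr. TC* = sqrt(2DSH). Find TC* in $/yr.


2*D*S*H = 158764132.8307
TC* = sqrt(158764132.8307) = 12600.1640

12600.1640 $/yr


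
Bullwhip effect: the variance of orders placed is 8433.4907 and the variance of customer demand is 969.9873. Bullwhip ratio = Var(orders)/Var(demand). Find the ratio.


BW = 8433.4907 / 969.9873 = 8.6944

8.6944


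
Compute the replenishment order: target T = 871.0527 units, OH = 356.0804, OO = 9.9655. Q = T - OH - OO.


Inventory position = OH + OO = 356.0804 + 9.9655 = 366.0459
Q = 871.0527 - 366.0459 = 505.0068

505.0068 units


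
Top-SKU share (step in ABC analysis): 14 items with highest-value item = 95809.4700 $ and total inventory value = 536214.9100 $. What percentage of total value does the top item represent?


Top item = 95809.4700
Total = 536214.9100
Percentage = 95809.4700 / 536214.9100 * 100 = 17.8677

17.8677%


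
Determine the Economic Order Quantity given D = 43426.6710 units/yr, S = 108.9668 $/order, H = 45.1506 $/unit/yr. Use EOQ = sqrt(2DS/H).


2*D*S = 2 * 43426.6710 * 108.9668 = 9464130.7470
2*D*S/H = 209612.5134
EOQ = sqrt(209612.5134) = 457.8346

457.8346 units


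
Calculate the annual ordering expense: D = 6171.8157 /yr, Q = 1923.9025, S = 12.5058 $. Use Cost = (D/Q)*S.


Number of orders = D/Q = 3.2080
Cost = 3.2080 * 12.5058 = 40.1182

40.1182 $/yr


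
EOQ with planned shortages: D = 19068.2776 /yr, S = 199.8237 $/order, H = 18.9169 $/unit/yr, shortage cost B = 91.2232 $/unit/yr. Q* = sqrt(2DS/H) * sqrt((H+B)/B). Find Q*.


sqrt(2DS/H) = 634.7011
sqrt((H+B)/B) = 1.0988
Q* = 634.7011 * 1.0988 = 697.4119

697.4119 units


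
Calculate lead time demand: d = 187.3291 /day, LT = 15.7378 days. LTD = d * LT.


LTD = 187.3291 * 15.7378 = 2948.1479

2948.1479 units


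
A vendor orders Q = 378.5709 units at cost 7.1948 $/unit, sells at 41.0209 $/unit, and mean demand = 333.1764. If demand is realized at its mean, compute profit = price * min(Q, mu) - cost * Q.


Sales at mu = min(378.5709, 333.1764) = 333.1764
Revenue = 41.0209 * 333.1764 = 13667.1958
Total cost = 7.1948 * 378.5709 = 2723.7419
Profit = 13667.1958 - 2723.7419 = 10943.4539

10943.4539 $


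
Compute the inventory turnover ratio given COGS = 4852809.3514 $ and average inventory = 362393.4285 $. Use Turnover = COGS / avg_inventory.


Turnover = 4852809.3514 / 362393.4285 = 13.3910

13.3910


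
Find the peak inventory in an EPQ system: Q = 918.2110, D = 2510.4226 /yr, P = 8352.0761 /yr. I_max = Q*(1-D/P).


D/P = 0.3006
1 - D/P = 0.6994
I_max = 918.2110 * 0.6994 = 642.2200

642.2200 units


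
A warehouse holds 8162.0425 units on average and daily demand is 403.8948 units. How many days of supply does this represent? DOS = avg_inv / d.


DOS = 8162.0425 / 403.8948 = 20.2083

20.2083 days


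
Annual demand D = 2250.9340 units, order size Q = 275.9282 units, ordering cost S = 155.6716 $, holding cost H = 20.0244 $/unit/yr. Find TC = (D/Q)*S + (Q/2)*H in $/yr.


Ordering cost = D*S/Q = 1269.9191
Holding cost = Q*H/2 = 2762.6483
TC = 1269.9191 + 2762.6483 = 4032.5674

4032.5674 $/yr


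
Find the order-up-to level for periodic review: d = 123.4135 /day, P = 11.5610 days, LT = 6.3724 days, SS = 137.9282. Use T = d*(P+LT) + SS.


P + LT = 17.9334
d*(P+LT) = 123.4135 * 17.9334 = 2213.2237
T = 2213.2237 + 137.9282 = 2351.1519

2351.1519 units


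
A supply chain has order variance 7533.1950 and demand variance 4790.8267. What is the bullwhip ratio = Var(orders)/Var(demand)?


BW = 7533.1950 / 4790.8267 = 1.5724

1.5724


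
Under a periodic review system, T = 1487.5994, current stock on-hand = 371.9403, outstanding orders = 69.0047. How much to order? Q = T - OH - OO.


Inventory position = OH + OO = 371.9403 + 69.0047 = 440.9450
Q = 1487.5994 - 440.9450 = 1046.6544

1046.6544 units


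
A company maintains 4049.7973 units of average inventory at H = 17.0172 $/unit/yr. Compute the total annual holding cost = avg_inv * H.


Cost = 4049.7973 * 17.0172 = 68916.2106

68916.2106 $/yr


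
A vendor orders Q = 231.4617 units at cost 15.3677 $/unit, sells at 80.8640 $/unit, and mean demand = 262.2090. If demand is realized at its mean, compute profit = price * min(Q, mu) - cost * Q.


Sales at mu = min(231.4617, 262.2090) = 231.4617
Revenue = 80.8640 * 231.4617 = 18716.9189
Total cost = 15.3677 * 231.4617 = 3557.0340
Profit = 18716.9189 - 3557.0340 = 15159.8849

15159.8849 $


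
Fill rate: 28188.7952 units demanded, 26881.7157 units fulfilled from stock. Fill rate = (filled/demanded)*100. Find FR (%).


FR = 26881.7157 / 28188.7952 * 100 = 95.3631

95.3631%


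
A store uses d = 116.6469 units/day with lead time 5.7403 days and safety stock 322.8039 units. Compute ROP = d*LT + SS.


d*LT = 116.6469 * 5.7403 = 669.5882
ROP = 669.5882 + 322.8039 = 992.3921

992.3921 units


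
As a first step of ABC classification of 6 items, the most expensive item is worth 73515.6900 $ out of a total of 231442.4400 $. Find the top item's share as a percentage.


Top item = 73515.6900
Total = 231442.4400
Percentage = 73515.6900 / 231442.4400 * 100 = 31.7641

31.7641%


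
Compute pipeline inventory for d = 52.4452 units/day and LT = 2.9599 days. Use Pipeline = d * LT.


Pipeline = 52.4452 * 2.9599 = 155.2325

155.2325 units


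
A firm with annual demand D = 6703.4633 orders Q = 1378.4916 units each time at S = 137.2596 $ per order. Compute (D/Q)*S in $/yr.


Number of orders = D/Q = 4.8629
Cost = 4.8629 * 137.2596 = 667.4794

667.4794 $/yr


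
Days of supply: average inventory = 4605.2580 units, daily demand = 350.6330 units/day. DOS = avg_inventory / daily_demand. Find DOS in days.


DOS = 4605.2580 / 350.6330 = 13.1341

13.1341 days


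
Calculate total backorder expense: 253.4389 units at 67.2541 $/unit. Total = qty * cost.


Total = 253.4389 * 67.2541 = 17044.8051

17044.8051 $


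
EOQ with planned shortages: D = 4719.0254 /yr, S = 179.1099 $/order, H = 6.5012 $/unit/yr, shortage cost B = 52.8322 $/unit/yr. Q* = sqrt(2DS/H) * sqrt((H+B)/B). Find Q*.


sqrt(2DS/H) = 509.9225
sqrt((H+B)/B) = 1.0597
Q* = 509.9225 * 1.0597 = 540.3865

540.3865 units


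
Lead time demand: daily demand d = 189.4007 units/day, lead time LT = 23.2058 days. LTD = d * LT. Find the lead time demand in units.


LTD = 189.4007 * 23.2058 = 4395.1948

4395.1948 units


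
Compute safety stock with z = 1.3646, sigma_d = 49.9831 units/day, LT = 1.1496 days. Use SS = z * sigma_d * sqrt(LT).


sqrt(LT) = sqrt(1.1496) = 1.0722
SS = 1.3646 * 49.9831 * 1.0722 = 73.1311

73.1311 units


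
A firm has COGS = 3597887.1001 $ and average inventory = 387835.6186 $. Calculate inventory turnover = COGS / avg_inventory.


Turnover = 3597887.1001 / 387835.6186 = 9.2768

9.2768


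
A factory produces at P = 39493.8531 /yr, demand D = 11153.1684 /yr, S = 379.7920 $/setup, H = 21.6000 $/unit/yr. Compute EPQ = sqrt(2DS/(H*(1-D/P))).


1 - D/P = 1 - 0.2824 = 0.7176
H*(1-D/P) = 15.5001
2DS = 8471768.2659
EPQ = sqrt(546562.0638) = 739.2984

739.2984 units


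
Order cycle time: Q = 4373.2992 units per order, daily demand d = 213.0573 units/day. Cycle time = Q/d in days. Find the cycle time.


Cycle = 4373.2992 / 213.0573 = 20.5264

20.5264 days


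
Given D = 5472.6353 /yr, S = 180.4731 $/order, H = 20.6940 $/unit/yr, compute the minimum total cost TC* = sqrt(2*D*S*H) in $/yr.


2*D*S*H = 40877415.1898
TC* = sqrt(40877415.1898) = 6393.5448

6393.5448 $/yr


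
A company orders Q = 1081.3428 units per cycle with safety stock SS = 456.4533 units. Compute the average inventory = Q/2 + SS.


Q/2 = 540.6714
Avg = 540.6714 + 456.4533 = 997.1247

997.1247 units


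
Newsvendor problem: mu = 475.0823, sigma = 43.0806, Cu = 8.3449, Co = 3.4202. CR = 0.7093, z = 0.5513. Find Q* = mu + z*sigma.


CR = Cu/(Cu+Co) = 8.3449/(8.3449+3.4202) = 0.7093
z = 0.5513
Q* = 475.0823 + 0.5513 * 43.0806 = 498.8326

498.8326 units


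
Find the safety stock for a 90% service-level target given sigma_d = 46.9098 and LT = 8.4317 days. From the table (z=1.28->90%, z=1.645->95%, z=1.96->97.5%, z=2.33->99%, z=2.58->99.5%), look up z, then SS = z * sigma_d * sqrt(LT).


From the table, SL = 90% corresponds to z = 1.28
sqrt(LT) = sqrt(8.4317) = 2.9037
SS = 1.28 * 46.9098 * 2.9037 = 174.3537

174.3537 units


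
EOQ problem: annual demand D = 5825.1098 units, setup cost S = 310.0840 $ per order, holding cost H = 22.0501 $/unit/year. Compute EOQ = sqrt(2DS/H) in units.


2*D*S = 2 * 5825.1098 * 310.0840 = 3612546.6944
2*D*S/H = 163833.5742
EOQ = sqrt(163833.5742) = 404.7636

404.7636 units


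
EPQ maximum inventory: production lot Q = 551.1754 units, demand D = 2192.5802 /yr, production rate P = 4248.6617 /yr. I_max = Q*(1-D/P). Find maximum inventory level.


D/P = 0.5161
1 - D/P = 0.4839
I_max = 551.1754 * 0.4839 = 266.7338

266.7338 units


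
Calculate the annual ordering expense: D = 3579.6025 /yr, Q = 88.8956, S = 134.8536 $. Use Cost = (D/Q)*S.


Number of orders = D/Q = 40.2675
Cost = 40.2675 * 134.8536 = 5430.2157

5430.2157 $/yr


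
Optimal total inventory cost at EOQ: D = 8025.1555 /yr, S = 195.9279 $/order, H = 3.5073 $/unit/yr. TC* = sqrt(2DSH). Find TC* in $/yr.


2*D*S*H = 11029419.3872
TC* = sqrt(11029419.3872) = 3321.0570

3321.0570 $/yr


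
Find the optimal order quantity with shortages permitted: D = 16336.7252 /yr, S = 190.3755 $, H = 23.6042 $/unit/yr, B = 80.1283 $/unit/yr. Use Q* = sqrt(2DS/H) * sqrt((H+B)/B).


sqrt(2DS/H) = 513.3439
sqrt((H+B)/B) = 1.1378
Q* = 513.3439 * 1.1378 = 584.0807

584.0807 units


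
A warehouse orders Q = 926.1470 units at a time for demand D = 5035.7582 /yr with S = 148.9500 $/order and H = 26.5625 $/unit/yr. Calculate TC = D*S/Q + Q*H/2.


Ordering cost = D*S/Q = 809.8889
Holding cost = Q*H/2 = 12300.3898
TC = 809.8889 + 12300.3898 = 13110.2788

13110.2788 $/yr


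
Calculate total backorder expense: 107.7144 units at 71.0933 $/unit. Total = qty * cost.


Total = 107.7144 * 71.0933 = 7657.7722

7657.7722 $


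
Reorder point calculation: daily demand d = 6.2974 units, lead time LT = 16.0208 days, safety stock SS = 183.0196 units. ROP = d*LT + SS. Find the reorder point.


d*LT = 6.2974 * 16.0208 = 100.8894
ROP = 100.8894 + 183.0196 = 283.9090

283.9090 units


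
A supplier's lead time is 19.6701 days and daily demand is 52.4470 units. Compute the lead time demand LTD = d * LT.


LTD = 52.4470 * 19.6701 = 1031.6377

1031.6377 units


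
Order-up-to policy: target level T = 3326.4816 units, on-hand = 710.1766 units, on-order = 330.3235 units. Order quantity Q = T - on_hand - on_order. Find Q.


Inventory position = OH + OO = 710.1766 + 330.3235 = 1040.5001
Q = 3326.4816 - 1040.5001 = 2285.9815

2285.9815 units


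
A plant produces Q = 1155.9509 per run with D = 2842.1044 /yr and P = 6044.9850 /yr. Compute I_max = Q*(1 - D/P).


D/P = 0.4702
1 - D/P = 0.5298
I_max = 1155.9509 * 0.5298 = 612.4701

612.4701 units


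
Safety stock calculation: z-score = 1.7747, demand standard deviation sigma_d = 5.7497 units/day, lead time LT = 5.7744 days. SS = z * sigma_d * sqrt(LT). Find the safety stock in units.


sqrt(LT) = sqrt(5.7744) = 2.4030
SS = 1.7747 * 5.7497 * 2.4030 = 24.5202

24.5202 units


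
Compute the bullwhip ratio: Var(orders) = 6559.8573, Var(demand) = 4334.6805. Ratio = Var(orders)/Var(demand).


BW = 6559.8573 / 4334.6805 = 1.5133

1.5133
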